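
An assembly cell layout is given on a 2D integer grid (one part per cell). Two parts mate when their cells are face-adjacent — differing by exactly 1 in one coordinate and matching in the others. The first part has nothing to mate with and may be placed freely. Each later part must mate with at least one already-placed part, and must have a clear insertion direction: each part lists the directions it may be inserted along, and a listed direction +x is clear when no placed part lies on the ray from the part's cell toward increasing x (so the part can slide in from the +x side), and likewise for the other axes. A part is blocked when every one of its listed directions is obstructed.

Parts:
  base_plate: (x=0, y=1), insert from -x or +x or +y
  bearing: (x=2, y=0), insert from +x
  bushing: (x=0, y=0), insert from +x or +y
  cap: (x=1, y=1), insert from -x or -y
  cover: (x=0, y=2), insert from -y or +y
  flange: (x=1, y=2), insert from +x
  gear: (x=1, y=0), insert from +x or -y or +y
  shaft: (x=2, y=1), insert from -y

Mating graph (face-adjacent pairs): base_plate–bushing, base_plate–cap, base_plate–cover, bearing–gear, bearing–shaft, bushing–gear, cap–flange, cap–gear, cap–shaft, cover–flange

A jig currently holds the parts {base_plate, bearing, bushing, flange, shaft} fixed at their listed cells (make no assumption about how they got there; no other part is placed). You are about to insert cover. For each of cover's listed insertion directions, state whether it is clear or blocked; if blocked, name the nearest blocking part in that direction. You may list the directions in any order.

+y: clear; -y: blocked by base_plate

-y: nearest on ray is base_plate@(0, 1) ⇒ blocked
+y: ray from cover(0, 2) has no placed part ⇒ clear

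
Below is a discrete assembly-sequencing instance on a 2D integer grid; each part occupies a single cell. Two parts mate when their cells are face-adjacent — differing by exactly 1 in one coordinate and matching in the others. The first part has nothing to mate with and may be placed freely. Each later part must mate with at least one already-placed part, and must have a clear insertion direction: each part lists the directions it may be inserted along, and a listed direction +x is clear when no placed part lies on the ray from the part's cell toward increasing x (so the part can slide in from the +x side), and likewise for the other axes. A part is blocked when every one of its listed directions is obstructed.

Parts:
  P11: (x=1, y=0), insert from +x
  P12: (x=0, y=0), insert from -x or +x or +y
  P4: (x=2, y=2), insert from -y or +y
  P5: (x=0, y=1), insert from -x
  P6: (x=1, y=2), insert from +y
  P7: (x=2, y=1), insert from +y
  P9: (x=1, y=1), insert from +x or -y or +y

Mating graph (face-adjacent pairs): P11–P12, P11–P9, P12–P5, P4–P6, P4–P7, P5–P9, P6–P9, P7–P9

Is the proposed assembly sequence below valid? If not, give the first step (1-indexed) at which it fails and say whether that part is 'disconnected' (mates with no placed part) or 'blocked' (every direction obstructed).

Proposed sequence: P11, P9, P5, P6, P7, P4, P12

Valid

1. P11@(1, 0) [+x clear] — {P11}
2. P9@(1, 1) [+x clear] — {P11, P9}
3. P5@(0, 1) [-x clear] — {P11, P5, P9}
4. P6@(1, 2) [+y clear] — {P11, P5, P6, P9}
5. P7@(2, 1) [+y clear] — {P11, P5, P6, P7, P9}
6. P4@(2, 2) [+y clear] — {P11, P4, P5, P6, P7, P9}
7. P12@(0, 0) [-x clear] — {P11, P12, P4, P5, P6, P7, P9}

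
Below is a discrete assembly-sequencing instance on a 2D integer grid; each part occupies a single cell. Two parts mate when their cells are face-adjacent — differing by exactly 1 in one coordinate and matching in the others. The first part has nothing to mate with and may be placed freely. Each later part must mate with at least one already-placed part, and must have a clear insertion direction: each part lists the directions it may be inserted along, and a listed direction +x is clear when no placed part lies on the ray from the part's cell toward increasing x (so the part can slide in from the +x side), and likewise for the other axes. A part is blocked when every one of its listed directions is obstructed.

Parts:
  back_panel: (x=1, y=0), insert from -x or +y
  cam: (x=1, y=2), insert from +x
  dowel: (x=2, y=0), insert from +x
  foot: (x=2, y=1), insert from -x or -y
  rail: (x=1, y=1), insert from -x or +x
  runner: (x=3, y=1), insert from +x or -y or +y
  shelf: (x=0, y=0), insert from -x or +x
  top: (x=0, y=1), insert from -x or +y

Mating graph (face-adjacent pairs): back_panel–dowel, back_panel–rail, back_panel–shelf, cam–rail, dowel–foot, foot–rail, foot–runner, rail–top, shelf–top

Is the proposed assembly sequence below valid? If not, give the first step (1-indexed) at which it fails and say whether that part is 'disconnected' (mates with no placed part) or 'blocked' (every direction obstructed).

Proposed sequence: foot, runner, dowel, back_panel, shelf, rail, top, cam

Valid

1. foot@(2, 1) [-x clear] — {foot}
2. runner@(3, 1) [+x clear] — {foot, runner}
3. dowel@(2, 0) [+x clear] — {dowel, foot, runner}
4. back_panel@(1, 0) [-x clear] — {back_panel, dowel, foot, runner}
5. shelf@(0, 0) [-x clear] — {back_panel, dowel, foot, runner, shelf}
6. rail@(1, 1) [-x clear] — {back_panel, dowel, foot, rail, runner, shelf}
7. top@(0, 1) [-x clear] — {back_panel, dowel, foot, rail, runner, shelf, top}
8. cam@(1, 2) [+x clear] — {back_panel, cam, dowel, foot, rail, runner, shelf, top}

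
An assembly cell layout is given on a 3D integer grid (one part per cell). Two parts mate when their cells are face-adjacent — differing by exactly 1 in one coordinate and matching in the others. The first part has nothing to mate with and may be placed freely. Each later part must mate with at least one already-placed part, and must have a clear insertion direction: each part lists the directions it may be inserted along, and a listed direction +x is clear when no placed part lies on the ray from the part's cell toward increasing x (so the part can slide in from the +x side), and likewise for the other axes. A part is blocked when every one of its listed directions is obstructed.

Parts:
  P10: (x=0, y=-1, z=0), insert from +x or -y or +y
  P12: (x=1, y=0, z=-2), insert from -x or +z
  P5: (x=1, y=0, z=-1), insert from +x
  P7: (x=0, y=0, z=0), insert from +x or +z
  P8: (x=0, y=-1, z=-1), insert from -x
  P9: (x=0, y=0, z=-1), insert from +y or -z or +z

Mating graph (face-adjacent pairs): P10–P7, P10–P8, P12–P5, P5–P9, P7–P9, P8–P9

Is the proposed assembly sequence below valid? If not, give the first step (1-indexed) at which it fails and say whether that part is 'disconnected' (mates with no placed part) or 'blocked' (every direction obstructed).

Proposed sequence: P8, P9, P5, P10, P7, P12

1. P8@(0, -1, -1) [-x clear] — {P8}
2. P9@(0, 0, -1) [+y clear] — {P8, P9}
3. P5@(1, 0, -1) [+x clear] — {P5, P8, P9}
4. P10@(0, -1, 0) [+x clear] — {P10, P5, P8, P9}
5. P7@(0, 0, 0) [+x clear] — {P10, P5, P7, P8, P9}
6. P12@(1, 0, -2) [-x clear] — {P10, P12, P5, P7, P8, P9}

Valid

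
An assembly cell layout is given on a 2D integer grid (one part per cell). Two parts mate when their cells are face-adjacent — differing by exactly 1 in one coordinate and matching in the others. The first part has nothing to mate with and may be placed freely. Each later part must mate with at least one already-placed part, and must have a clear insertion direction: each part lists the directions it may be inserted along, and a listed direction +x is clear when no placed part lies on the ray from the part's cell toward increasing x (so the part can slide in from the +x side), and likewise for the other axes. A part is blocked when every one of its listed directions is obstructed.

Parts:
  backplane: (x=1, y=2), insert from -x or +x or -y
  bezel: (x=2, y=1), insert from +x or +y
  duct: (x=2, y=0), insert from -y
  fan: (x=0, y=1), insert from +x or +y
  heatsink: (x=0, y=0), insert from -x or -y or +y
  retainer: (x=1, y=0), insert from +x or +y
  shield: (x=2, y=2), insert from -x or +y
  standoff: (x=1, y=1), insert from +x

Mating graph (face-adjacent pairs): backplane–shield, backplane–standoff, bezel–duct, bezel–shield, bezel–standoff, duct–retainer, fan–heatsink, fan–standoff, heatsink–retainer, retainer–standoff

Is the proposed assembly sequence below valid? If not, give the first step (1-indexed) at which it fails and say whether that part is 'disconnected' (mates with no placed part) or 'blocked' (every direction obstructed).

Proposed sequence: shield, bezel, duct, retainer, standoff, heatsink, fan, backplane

Invalid at step 5 (blocked)

1. shield@(2, 2) [-x clear] — {shield}
2. bezel@(2, 1) [+x clear] — {bezel, shield}
3. duct@(2, 0) [-y clear] — {bezel, duct, shield}
4. retainer@(1, 0) [+y clear] — {bezel, duct, retainer, shield}
5. standoff@(1, 1) — +x all obstructed ⇒ blocked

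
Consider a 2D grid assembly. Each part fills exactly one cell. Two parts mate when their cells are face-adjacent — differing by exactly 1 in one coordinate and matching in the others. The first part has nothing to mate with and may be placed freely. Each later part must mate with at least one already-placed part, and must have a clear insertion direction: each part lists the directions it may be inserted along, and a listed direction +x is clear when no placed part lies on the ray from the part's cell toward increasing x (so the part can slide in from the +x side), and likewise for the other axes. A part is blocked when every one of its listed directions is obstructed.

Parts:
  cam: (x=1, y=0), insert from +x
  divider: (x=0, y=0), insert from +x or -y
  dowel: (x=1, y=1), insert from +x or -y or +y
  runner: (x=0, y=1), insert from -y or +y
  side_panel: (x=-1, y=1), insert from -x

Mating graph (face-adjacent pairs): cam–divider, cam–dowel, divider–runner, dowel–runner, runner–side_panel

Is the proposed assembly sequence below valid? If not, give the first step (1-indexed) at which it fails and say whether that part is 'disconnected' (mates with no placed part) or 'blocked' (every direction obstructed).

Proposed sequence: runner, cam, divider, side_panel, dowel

1. runner@(0, 1) [-y clear] — {runner}
2. cam@(1, 0) — no placed neighbour ⇒ disconnected

Invalid at step 2 (disconnected)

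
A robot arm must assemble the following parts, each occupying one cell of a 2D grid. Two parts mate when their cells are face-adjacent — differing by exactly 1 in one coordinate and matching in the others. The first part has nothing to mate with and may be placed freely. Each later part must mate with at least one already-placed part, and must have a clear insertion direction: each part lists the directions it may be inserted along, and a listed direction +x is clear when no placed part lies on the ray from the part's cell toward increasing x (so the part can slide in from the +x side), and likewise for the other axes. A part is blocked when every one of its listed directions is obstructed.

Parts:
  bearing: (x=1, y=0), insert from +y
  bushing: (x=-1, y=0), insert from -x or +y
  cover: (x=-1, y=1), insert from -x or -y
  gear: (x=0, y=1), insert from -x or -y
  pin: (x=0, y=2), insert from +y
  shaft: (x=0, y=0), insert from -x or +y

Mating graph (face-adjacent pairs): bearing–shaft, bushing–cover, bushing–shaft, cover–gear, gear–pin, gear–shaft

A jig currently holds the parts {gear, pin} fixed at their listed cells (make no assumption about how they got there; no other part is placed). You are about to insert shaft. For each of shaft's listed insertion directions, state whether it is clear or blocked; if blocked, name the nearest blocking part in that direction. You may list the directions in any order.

-x: ray from shaft(0, 0) has no placed part ⇒ clear
+y: nearest on ray is gear@(0, 1) ⇒ blocked

+y: blocked by gear; -x: clear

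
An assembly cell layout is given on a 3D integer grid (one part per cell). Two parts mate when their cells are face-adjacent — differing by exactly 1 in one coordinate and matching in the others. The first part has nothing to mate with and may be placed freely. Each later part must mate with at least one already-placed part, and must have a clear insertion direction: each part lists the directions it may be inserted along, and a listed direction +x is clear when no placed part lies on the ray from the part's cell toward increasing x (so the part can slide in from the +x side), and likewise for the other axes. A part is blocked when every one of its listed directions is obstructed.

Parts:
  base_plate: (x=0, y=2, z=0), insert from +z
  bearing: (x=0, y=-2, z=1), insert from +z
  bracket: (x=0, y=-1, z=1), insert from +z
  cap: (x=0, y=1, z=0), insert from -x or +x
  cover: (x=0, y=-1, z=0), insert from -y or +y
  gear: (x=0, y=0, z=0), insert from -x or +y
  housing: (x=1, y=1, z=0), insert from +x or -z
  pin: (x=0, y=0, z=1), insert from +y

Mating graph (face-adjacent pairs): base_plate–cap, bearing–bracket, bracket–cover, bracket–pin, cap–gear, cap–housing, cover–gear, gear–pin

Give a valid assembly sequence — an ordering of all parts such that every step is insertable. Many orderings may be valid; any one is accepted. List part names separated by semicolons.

1. housing@(1, 1, 0) [+x clear] — {housing}
2. cap@(0, 1, 0) [-x clear] — {cap, housing}
3. gear@(0, 0, 0) [-x clear] — {cap, gear, housing}
4. cover@(0, -1, 0) [-y clear] — {cap, cover, gear, housing}
5. bracket@(0, -1, 1) [+z clear] — {bracket, cap, cover, gear, housing}
6. bearing@(0, -2, 1) [+z clear] — {bearing, bracket, cap, cover, gear, housing}
7. pin@(0, 0, 1) [+y clear] — {bearing, bracket, cap, cover, gear, housing, pin}
8. base_plate@(0, 2, 0) [+z clear] — {base_plate, bearing, bracket, cap, cover, gear, housing, pin}

housing; cap; gear; cover; bracket; bearing; pin; base_plate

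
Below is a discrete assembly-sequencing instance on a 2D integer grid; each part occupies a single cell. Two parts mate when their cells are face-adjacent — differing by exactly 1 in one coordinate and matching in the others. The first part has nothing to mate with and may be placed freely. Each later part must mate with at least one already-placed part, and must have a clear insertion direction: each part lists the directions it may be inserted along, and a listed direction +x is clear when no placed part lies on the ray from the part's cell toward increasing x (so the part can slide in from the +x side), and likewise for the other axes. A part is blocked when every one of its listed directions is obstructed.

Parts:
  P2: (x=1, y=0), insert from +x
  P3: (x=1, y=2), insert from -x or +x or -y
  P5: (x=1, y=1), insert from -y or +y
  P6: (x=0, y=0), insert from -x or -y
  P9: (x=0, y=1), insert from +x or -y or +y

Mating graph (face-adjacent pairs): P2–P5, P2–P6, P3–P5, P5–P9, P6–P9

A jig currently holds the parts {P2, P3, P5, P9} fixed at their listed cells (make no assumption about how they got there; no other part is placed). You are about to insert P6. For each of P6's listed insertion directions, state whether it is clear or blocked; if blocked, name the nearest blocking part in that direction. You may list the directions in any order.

-x: clear; -y: clear

-x: ray from P6(0, 0) has no placed part ⇒ clear
-y: ray from P6(0, 0) has no placed part ⇒ clear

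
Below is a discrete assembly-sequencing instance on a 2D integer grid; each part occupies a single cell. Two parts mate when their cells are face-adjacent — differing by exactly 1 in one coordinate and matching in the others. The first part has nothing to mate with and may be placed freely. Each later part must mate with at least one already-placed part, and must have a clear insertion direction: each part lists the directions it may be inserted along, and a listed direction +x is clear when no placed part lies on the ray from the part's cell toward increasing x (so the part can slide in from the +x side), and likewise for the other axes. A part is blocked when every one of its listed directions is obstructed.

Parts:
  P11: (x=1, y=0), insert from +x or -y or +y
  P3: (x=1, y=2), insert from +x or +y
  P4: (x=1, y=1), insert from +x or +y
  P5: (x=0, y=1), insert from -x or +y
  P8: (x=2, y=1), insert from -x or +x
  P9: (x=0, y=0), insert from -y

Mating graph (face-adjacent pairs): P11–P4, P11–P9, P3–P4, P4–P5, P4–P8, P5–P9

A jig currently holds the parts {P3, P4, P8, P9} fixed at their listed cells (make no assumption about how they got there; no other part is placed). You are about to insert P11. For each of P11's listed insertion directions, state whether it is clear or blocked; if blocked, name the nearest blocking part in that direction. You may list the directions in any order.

+x: clear; +y: blocked by P4; -y: clear

+x: ray from P11(1, 0) has no placed part ⇒ clear
-y: ray from P11(1, 0) has no placed part ⇒ clear
+y: nearest on ray is P4@(1, 1) ⇒ blocked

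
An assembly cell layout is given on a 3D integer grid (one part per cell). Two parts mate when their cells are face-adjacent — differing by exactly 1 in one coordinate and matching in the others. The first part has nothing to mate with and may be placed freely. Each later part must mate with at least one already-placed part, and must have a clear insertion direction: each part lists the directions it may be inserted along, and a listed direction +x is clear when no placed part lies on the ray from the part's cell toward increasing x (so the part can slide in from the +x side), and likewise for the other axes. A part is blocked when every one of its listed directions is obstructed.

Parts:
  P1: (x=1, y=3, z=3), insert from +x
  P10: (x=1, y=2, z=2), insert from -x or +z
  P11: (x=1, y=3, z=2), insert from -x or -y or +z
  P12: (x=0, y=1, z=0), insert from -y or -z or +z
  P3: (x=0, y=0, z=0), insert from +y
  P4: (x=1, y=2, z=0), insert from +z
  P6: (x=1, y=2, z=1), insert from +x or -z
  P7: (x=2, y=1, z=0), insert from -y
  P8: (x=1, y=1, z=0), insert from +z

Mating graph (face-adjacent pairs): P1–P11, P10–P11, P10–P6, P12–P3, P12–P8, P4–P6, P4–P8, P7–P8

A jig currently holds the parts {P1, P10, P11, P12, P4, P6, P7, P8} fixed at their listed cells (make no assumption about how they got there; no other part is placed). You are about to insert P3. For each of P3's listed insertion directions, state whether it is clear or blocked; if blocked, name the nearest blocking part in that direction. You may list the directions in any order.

+y: blocked by P12

+y: nearest on ray is P12@(0, 1, 0) ⇒ blocked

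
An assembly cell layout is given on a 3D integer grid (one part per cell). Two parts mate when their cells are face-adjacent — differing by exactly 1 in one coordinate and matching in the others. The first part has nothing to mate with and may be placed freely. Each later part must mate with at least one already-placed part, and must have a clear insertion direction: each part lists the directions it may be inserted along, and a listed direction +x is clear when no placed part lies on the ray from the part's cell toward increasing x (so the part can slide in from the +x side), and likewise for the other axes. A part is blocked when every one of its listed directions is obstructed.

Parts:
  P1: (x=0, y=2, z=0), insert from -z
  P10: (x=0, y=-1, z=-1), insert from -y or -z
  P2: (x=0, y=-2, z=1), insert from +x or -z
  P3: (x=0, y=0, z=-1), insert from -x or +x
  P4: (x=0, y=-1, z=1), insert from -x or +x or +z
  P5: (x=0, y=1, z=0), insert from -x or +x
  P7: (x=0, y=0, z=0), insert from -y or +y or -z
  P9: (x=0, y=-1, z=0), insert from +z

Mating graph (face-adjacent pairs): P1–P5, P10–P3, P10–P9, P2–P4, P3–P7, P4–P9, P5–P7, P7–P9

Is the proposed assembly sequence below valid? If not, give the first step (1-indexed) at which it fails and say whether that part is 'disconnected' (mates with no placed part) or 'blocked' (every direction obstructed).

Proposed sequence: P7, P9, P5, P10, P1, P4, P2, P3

1. P7@(0, 0, 0) [-y clear] — {P7}
2. P9@(0, -1, 0) [+z clear] — {P7, P9}
3. P5@(0, 1, 0) [-x clear] — {P5, P7, P9}
4. P10@(0, -1, -1) [-y clear] — {P10, P5, P7, P9}
5. P1@(0, 2, 0) [-z clear] — {P1, P10, P5, P7, P9}
6. P4@(0, -1, 1) [-x clear] — {P1, P10, P4, P5, P7, P9}
7. P2@(0, -2, 1) [+x clear] — {P1, P10, P2, P4, P5, P7, P9}
8. P3@(0, 0, -1) [-x clear] — {P1, P10, P2, P3, P4, P5, P7, P9}

Valid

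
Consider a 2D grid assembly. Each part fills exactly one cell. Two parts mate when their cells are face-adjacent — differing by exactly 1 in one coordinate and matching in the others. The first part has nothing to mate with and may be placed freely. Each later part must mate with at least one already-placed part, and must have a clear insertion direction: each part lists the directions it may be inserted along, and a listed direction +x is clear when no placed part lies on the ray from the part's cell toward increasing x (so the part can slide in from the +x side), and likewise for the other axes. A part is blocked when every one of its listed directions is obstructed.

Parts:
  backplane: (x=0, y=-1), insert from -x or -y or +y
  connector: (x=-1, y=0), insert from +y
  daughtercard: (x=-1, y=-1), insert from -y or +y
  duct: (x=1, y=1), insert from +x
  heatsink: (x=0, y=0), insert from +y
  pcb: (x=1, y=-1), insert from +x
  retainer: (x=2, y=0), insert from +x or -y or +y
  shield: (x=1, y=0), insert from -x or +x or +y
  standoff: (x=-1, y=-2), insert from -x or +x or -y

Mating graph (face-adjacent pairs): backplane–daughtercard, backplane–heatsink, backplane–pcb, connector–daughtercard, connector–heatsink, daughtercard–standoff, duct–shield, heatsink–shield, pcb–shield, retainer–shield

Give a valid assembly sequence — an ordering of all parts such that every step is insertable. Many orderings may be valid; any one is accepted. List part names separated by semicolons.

shield; retainer; duct; heatsink; pcb; backplane; daughtercard; standoff; connector

1. shield@(1, 0) [-x clear] — {shield}
2. retainer@(2, 0) [+x clear] — {retainer, shield}
3. duct@(1, 1) [+x clear] — {duct, retainer, shield}
4. heatsink@(0, 0) [+y clear] — {duct, heatsink, retainer, shield}
5. pcb@(1, -1) [+x clear] — {duct, heatsink, pcb, retainer, shield}
6. backplane@(0, -1) [-x clear] — {backplane, duct, heatsink, pcb, retainer, shield}
7. daughtercard@(-1, -1) [-y clear] — {backplane, daughtercard, duct, heatsink, pcb, retainer, shield}
8. standoff@(-1, -2) [-x clear] — {backplane, daughtercard, duct, heatsink, pcb, retainer, shield, standoff}
9. connector@(-1, 0) [+y clear] — {backplane, connector, daughtercard, duct, heatsink, pcb, retainer, shield, standoff}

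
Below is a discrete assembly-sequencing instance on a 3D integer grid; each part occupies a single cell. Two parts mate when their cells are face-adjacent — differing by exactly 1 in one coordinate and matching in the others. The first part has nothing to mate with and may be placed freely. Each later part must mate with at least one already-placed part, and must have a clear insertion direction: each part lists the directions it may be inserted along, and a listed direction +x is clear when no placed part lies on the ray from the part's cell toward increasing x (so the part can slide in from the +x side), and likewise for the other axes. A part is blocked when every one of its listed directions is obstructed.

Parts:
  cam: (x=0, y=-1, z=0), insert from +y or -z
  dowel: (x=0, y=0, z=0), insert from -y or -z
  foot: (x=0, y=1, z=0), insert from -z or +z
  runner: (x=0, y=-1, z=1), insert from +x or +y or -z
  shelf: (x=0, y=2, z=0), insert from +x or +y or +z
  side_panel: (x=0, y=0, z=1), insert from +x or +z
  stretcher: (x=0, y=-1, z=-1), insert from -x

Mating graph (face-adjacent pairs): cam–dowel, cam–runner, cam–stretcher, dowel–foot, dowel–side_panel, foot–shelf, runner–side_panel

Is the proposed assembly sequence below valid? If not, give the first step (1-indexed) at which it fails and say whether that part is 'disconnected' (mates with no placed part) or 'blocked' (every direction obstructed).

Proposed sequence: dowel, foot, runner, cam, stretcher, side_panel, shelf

1. dowel@(0, 0, 0) [-y clear] — {dowel}
2. foot@(0, 1, 0) [-z clear] — {dowel, foot}
3. runner@(0, -1, 1) — no placed neighbour ⇒ disconnected

Invalid at step 3 (disconnected)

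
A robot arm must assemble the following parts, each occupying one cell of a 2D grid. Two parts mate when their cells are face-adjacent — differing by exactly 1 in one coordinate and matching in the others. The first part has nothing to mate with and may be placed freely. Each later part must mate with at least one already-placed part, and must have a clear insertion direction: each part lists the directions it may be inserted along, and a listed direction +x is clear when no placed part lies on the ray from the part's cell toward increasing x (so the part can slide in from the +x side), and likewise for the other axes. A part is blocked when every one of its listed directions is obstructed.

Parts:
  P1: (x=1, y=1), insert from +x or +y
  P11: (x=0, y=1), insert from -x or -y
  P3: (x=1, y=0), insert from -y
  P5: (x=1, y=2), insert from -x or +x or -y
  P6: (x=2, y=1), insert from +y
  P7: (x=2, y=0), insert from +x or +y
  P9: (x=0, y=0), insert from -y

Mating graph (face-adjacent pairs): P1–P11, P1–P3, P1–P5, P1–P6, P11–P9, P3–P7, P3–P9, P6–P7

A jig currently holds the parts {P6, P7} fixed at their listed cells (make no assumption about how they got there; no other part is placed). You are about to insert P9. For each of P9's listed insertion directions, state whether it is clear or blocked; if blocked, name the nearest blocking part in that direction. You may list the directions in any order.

-y: clear

-y: ray from P9(0, 0) has no placed part ⇒ clear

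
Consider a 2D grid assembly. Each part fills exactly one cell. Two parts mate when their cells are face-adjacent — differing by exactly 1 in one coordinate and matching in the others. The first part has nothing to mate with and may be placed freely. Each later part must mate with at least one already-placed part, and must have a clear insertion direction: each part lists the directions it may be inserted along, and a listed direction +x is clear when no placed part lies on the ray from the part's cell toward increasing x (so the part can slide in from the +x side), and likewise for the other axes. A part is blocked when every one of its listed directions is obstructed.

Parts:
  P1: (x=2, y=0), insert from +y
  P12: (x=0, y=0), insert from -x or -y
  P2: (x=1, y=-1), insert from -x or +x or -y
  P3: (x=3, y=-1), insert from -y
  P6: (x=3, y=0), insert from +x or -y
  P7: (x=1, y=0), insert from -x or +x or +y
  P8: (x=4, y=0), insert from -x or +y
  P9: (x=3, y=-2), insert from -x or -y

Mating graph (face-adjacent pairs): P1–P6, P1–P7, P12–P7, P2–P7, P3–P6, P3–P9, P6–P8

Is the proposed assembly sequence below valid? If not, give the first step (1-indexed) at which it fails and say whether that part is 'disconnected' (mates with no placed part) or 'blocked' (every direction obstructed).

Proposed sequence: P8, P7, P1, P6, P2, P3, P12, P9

1. P8@(4, 0) [-x clear] — {P8}
2. P7@(1, 0) — no placed neighbour ⇒ disconnected

Invalid at step 2 (disconnected)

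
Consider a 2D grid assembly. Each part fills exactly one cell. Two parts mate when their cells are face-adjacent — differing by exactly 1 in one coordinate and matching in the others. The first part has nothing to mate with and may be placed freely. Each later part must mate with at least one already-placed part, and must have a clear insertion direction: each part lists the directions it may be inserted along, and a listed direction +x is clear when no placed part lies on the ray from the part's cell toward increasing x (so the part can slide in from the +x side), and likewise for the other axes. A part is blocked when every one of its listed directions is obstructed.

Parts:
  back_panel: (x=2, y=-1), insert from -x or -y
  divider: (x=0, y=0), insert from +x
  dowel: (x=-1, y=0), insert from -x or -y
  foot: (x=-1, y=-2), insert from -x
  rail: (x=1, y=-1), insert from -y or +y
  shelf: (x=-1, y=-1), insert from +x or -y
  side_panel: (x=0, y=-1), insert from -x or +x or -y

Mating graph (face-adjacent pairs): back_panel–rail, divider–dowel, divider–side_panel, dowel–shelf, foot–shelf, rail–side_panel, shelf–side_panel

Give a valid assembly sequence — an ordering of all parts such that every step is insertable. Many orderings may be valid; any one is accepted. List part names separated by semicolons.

back_panel; rail; side_panel; shelf; dowel; foot; divider

1. back_panel@(2, -1) [-x clear] — {back_panel}
2. rail@(1, -1) [-y clear] — {back_panel, rail}
3. side_panel@(0, -1) [-x clear] — {back_panel, rail, side_panel}
4. shelf@(-1, -1) [-y clear] — {back_panel, rail, shelf, side_panel}
5. dowel@(-1, 0) [-x clear] — {back_panel, dowel, rail, shelf, side_panel}
6. foot@(-1, -2) [-x clear] — {back_panel, dowel, foot, rail, shelf, side_panel}
7. divider@(0, 0) [+x clear] — {back_panel, divider, dowel, foot, rail, shelf, side_panel}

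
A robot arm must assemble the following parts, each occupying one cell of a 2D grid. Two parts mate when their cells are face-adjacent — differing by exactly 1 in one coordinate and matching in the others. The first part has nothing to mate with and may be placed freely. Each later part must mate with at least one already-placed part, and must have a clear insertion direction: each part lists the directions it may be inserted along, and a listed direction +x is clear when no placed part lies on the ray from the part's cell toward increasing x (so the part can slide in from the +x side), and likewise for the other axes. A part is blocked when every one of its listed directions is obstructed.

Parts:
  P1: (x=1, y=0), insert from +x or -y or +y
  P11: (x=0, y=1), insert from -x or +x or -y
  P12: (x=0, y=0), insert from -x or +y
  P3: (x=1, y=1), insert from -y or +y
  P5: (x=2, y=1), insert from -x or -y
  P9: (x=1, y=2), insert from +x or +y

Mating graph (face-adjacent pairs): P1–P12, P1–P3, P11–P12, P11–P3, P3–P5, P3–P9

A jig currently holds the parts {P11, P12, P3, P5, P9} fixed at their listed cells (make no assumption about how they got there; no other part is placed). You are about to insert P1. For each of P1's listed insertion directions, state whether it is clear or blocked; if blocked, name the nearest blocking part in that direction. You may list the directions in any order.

+x: clear; +y: blocked by P3; -y: clear

+x: ray from P1(1, 0) has no placed part ⇒ clear
-y: ray from P1(1, 0) has no placed part ⇒ clear
+y: nearest on ray is P3@(1, 1) ⇒ blocked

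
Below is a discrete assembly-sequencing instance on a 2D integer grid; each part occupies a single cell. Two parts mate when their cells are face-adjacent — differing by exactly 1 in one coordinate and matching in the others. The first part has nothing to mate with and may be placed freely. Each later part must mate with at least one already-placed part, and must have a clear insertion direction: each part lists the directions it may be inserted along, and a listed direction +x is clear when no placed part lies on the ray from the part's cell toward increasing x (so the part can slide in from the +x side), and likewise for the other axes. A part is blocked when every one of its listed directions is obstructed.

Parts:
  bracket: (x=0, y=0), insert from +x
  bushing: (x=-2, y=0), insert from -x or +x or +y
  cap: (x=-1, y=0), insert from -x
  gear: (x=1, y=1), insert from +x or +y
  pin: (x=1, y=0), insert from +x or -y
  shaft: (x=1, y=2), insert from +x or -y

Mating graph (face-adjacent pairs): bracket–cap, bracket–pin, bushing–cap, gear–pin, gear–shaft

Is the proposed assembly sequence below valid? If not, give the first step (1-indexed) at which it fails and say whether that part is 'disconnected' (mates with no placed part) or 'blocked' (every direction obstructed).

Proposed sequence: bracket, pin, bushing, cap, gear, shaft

Invalid at step 3 (disconnected)

1. bracket@(0, 0) [+x clear] — {bracket}
2. pin@(1, 0) [+x clear] — {bracket, pin}
3. bushing@(-2, 0) — no placed neighbour ⇒ disconnected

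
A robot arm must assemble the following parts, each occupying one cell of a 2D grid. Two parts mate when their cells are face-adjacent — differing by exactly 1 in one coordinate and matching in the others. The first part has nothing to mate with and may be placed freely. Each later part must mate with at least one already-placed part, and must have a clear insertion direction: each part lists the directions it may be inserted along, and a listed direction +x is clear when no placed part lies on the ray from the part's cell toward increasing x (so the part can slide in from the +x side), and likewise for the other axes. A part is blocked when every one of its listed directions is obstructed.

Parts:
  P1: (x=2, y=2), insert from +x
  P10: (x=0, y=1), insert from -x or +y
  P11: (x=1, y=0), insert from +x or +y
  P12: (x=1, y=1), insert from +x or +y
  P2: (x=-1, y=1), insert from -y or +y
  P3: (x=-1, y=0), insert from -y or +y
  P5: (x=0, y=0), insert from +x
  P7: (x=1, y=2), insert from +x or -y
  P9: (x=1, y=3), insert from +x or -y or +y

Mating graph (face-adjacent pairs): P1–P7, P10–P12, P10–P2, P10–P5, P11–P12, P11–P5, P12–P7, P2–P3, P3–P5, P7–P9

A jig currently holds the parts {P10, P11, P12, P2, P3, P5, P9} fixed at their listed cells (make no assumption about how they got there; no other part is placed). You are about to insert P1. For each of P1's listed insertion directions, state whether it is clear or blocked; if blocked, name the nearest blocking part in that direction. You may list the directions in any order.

+x: clear

+x: ray from P1(2, 2) has no placed part ⇒ clear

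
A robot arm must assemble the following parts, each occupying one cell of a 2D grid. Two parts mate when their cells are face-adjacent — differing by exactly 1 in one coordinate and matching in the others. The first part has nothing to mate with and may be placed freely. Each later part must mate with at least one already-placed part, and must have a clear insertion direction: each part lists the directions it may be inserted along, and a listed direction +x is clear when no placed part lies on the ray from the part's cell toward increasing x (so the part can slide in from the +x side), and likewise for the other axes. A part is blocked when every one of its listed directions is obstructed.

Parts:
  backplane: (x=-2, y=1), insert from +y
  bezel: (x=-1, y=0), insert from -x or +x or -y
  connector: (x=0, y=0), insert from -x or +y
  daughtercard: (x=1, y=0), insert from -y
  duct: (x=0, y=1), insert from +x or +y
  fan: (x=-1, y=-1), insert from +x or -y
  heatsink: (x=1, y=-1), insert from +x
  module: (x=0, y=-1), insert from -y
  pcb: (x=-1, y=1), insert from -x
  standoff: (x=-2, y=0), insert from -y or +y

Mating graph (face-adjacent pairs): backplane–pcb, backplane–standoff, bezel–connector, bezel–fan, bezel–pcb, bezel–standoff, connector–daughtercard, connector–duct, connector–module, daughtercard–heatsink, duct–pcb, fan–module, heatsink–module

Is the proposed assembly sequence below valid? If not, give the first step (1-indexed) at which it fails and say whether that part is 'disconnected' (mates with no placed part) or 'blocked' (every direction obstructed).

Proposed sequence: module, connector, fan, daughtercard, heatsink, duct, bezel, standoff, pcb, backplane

Valid

1. module@(0, -1) [-y clear] — {module}
2. connector@(0, 0) [-x clear] — {connector, module}
3. fan@(-1, -1) [-y clear] — {connector, fan, module}
4. daughtercard@(1, 0) [-y clear] — {connector, daughtercard, fan, module}
5. heatsink@(1, -1) [+x clear] — {connector, daughtercard, fan, heatsink, module}
6. duct@(0, 1) [+x clear] — {connector, daughtercard, duct, fan, heatsink, module}
7. bezel@(-1, 0) [-x clear] — {bezel, connector, daughtercard, duct, fan, heatsink, module}
8. standoff@(-2, 0) [-y clear] — {bezel, connector, daughtercard, duct, fan, heatsink, module, standoff}
9. pcb@(-1, 1) [-x clear] — {bezel, connector, daughtercard, duct, fan, heatsink, module, pcb, standoff}
10. backplane@(-2, 1) [+y clear] — {backplane, bezel, connector, daughtercard, duct, fan, heatsink, module, pcb, standoff}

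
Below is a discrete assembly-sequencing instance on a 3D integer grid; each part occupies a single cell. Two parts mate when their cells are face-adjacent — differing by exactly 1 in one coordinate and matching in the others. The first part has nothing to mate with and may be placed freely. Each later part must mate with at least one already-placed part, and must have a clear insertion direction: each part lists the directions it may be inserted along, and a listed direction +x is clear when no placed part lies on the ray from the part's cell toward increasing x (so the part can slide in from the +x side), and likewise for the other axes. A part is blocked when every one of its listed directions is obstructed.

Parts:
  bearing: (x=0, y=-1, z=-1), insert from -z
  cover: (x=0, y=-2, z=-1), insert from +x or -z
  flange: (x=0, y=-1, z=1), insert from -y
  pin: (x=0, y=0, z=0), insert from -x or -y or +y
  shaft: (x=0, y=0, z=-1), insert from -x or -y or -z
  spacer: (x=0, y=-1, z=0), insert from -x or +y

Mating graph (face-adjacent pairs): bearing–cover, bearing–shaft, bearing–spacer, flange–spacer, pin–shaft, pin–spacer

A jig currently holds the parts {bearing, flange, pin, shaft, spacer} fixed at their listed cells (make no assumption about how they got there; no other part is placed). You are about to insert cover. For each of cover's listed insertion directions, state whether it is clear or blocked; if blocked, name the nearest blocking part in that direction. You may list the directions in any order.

+x: ray from cover(0, -2, -1) has no placed part ⇒ clear
-z: ray from cover(0, -2, -1) has no placed part ⇒ clear

+x: clear; -z: clear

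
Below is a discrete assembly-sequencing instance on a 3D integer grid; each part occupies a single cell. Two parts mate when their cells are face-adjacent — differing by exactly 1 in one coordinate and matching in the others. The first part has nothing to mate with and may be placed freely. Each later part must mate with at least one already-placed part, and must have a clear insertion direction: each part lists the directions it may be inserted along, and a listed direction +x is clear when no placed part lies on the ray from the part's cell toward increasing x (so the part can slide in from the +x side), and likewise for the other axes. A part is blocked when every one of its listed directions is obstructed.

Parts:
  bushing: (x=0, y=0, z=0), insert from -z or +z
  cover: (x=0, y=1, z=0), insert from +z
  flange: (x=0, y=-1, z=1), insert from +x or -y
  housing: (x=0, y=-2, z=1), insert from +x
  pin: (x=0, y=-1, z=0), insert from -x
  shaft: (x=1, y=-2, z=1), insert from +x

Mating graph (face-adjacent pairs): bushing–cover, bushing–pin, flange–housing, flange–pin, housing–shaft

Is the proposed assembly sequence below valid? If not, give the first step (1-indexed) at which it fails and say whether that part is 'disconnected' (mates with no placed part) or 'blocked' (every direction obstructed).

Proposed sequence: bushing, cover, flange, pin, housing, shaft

Invalid at step 3 (disconnected)

1. bushing@(0, 0, 0) [-z clear] — {bushing}
2. cover@(0, 1, 0) [+z clear] — {bushing, cover}
3. flange@(0, -1, 1) — no placed neighbour ⇒ disconnected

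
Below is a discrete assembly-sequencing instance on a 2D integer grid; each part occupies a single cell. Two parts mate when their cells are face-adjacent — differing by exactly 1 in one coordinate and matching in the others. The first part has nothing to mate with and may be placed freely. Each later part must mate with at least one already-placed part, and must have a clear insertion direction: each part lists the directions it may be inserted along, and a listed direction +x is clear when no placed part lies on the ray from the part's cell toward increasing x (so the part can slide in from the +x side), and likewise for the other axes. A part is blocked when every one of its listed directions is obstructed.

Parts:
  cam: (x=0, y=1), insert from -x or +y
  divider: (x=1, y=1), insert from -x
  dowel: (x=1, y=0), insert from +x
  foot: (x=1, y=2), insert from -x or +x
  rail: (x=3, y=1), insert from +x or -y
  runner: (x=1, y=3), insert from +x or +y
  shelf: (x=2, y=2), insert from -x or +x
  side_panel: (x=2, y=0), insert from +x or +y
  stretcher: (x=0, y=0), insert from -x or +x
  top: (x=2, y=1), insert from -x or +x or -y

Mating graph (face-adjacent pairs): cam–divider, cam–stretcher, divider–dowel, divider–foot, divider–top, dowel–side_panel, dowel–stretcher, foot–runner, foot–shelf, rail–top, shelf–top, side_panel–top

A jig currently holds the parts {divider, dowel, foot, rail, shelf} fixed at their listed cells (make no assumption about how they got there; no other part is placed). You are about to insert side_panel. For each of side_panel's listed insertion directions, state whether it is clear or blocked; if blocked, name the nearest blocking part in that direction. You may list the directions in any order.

+x: clear; +y: blocked by shelf

+x: ray from side_panel(2, 0) has no placed part ⇒ clear
+y: nearest on ray is shelf@(2, 2) ⇒ blocked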